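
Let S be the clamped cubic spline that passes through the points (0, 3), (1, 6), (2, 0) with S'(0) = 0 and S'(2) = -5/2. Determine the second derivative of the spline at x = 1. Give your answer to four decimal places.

-24.5000

Write M_i for S''(x_i). With h_i = 1, 1 and divided differences Δ_i = 3, -6, the continuity of S' gives the tridiagonal system
  1·M_0 + 4·M_1 + 1·M_2 = 6(Δ_1 - Δ_0) = -54
Clamped end conditions give two more equations: 2h_0·M_0 + h_0·M_1 = 6(Δ_0 - S'(0)) = 18 and h_1·M_1 + 2h_1·M_2 = 6(S'(2) - Δ_1) = 21.
Solving: M_0 = 85/4, M_1 = -49/2, M_2 = 91/4.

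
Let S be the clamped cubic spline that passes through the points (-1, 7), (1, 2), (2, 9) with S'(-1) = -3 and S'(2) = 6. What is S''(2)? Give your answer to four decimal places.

-9.5000

Put σ_i = S'' at the i-th knot. Here h = (2, 1) and Δ = (-5/2, 7), so the interior equations h_(i-1)·σ_(i-1) + 2(h_(i-1)+h_i)·σ_i + h_i·σ_(i+1) = 6(Δ_i − Δ_(i-1)) read
  2·σ_0 + 6·σ_1 + 1·σ_2 = 6(Δ_1 - Δ_0) = 57
Clamped end conditions give two more equations: 2h_0·σ_0 + h_0·σ_1 = 6(Δ_0 - S'(-1)) = 3 and h_1·σ_1 + 2h_1·σ_2 = 6(S'(2) - Δ_1) = -6.
Hence σ_0 = -23/4, σ_1 = 13, σ_2 = -19/2.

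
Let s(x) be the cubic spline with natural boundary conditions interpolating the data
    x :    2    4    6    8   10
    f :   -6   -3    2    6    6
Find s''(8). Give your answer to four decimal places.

-1.4464

Write M_i for s''(x_i). With h_i = 2, 2, 2, 2 and divided differences Δ_i = 3/2, 5/2, 2, 0, the continuity of s' gives the tridiagonal system
  2·M_0 + 8·M_1 + 2·M_2 = 6(Δ_1 - Δ_0) = 6
  2·M_1 + 8·M_2 + 2·M_3 = 6(Δ_2 - Δ_1) = -3
  2·M_2 + 8·M_3 + 2·M_4 = 6(Δ_3 - Δ_2) = -12
Natural end conditions: M_0 = M_4 = 0.
Forward elimination and back-substitution give M_0 = 0, M_1 = 45/56, M_2 = -3/14, M_3 = -81/56, M_4 = 0.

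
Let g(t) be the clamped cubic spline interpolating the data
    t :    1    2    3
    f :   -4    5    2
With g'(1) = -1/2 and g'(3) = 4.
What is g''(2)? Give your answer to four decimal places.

With M_i denoting the second derivative at x_i, h_i = 1, 1, and Δ_i = (y_(i+1) − y_i)/h_i = 9, -3:
  1·M_0 + 4·M_1 + 1·M_2 = 6(Δ_1 - Δ_0) = -72
Clamped end conditions give two more equations: 2h_0·M_0 + h_0·M_1 = 6(Δ_0 - g'(1)) = 57 and h_1·M_1 + 2h_1·M_2 = 6(g'(3) - Δ_1) = 42.
Solving the tridiagonal system: M_0 = 195/4, M_1 = -81/2, M_2 = 165/4.

-40.5000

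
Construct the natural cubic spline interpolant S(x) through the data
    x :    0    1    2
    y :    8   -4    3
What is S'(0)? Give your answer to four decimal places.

-16.7500

Put M_i = S'' at the i-th knot. Here h = (1, 1) and Δ = (-12, 7), so the interior equations h_(i-1)·M_(i-1) + 2(h_(i-1)+h_i)·M_i + h_i·M_(i+1) = 6(Δ_i − Δ_(i-1)) read
  1·M_0 + 4·M_1 + 1·M_2 = 6(Δ_1 - Δ_0) = 114
Natural end conditions: M_0 = M_2 = 0.
Solving: M_0 = 0, M_1 = 57/2, M_2 = 0.
On [0, 1], S'(x) = b_0 + 2c_0·x + 3d_0·x² with b_0 = Δ_0 - h_0(2M_0 + M_1)/6 = -67/4, c_0 = M_0/2 = 0, d_0 = (M_1 - M_0)/(6h_0) = 19/4. So S'(0) = -67/4.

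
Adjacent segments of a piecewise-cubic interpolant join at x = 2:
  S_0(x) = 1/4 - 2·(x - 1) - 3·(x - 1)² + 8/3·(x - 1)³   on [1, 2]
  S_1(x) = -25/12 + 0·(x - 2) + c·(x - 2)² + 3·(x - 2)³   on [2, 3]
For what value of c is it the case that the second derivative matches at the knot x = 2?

5

S_0''(x) = -6 + 16·(x - 1), so S_0''(2) = 10. On the right, S_1''(2) = 2c, so c = 5.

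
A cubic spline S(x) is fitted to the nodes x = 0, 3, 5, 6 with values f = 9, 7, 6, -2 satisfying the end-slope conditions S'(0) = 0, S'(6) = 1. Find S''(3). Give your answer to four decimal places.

3.7544

With σ_i denoting the second derivative at x_i, h_i = 3, 2, 1, and Δ_i = (y_(i+1) − y_i)/h_i = -2/3, -1/2, -8:
  3·σ_0 + 10·σ_1 + 2·σ_2 = 6(Δ_1 - Δ_0) = 1
  2·σ_1 + 6·σ_2 + 1·σ_3 = 6(Δ_2 - Δ_1) = -45
Clamped end conditions give two more equations: 2h_0·σ_0 + h_0·σ_1 = 6(Δ_0 - S'(0)) = -4 and h_2·σ_2 + 2h_2·σ_3 = 6(S'(6) - Δ_2) = 54.
Solving: σ_0 = -145/57, σ_1 = 214/57, σ_2 = -824/57, σ_3 = 1951/57.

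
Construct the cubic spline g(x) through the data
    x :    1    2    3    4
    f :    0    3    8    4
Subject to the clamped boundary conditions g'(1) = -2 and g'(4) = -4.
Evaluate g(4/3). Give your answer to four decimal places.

Let M_i = g''(x_i). Step sizes h_i = 1, 1, 1; slopes of the chords Δ_i = (y_(i+1) - y_i)/h_i = 3, 5, -4.
  1·M_0 + 4·M_1 + 1·M_2 = 6(Δ_1 - Δ_0) = 12
  1·M_1 + 4·M_2 + 1·M_3 = 6(Δ_2 - Δ_1) = -54
Clamped end conditions give two more equations: 2h_0·M_0 + h_0·M_1 = 6(Δ_0 - g'(1)) = 30 and h_2·M_2 + 2h_2·M_3 = 6(g'(4) - Δ_2) = 0.
Solving: M_0 = 196/15, M_1 = 58/15, M_2 = -248/15, M_3 = 124/15.
On [1, 2], g(x) = 0 - 2·(x - 1) + 98/15·(x - 1)² - 23/15·(x - 1)³.
With (x - 1) = 1/3: g(4/3) = 1/405.

0.0025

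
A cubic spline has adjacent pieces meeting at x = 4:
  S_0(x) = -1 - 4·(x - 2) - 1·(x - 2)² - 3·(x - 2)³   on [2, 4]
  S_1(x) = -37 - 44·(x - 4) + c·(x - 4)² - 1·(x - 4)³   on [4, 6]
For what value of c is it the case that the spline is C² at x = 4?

S_0''(x) = -2 - 18·(x - 2), so S_0''(4) = -38. On the right, S_1''(4) = 2c, so c = -19.

-19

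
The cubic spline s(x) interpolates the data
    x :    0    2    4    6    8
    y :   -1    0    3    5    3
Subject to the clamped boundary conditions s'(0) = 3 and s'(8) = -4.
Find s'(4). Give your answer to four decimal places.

With m_i denoting the second derivative at x_i, h_i = 2, 2, 2, 2, and Δ_i = (y_(i+1) − y_i)/h_i = 1/2, 3/2, 1, -1:
  2·m_0 + 8·m_1 + 2·m_2 = 6(Δ_1 - Δ_0) = 6
  2·m_1 + 8·m_2 + 2·m_3 = 6(Δ_2 - Δ_1) = -3
  2·m_2 + 8·m_3 + 2·m_4 = 6(Δ_3 - Δ_2) = -12
Clamped end conditions give two more equations: 2h_0·m_0 + h_0·m_1 = 6(Δ_0 - s'(0)) = -15 and h_3·m_3 + 2h_3·m_4 = 6(s'(8) - Δ_3) = -18.
Forward elimination and back-substitution give m_0 = -271/56, m_1 = 61/28, m_2 = -7/8, m_3 = -5/28, m_4 = -247/56.
On [4, 6], s'(x) = b_2 + 2c_2·(x - 4) + 3d_2·(x - 4)² with b_2 = Δ_2 - h_2(2m_2 + m_3)/6 = 23/14, c_2 = m_2/2 = -7/16, d_2 = (m_3 - m_2)/(6h_2) = 13/224. So s'(4) = 23/14.

1.6429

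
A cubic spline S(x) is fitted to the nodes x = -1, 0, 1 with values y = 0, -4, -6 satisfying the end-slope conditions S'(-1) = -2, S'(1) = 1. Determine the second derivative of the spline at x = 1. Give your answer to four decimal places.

With M_i denoting the second derivative at x_i, h_i = 1, 1, and Δ_i = (y_(i+1) − y_i)/h_i = -4, -2:
  1·M_0 + 4·M_1 + 1·M_2 = 6(Δ_1 - Δ_0) = 12
Clamped end conditions give two more equations: 2h_0·M_0 + h_0·M_1 = 6(Δ_0 - S'(-1)) = -12 and h_1·M_1 + 2h_1·M_2 = 6(S'(1) - Δ_1) = 18.
Solving: M_0 = -15/2, M_1 = 3, M_2 = 15/2.

7.5000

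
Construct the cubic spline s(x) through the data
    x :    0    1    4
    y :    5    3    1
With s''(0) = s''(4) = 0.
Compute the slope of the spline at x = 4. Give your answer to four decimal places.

-0.1667

Write M_i for s''(x_i). With h_i = 1, 3 and divided differences Δ_i = -2, -2/3, the continuity of s' gives the tridiagonal system
  1·M_0 + 8·M_1 + 3·M_2 = 6(Δ_1 - Δ_0) = 8
Natural end conditions: M_0 = M_2 = 0.
Solving the tridiagonal system: M_0 = 0, M_1 = 1, M_2 = 0.
On [1, 4], s'(x) = b_1 + 2c_1·(x - 1) + 3d_1·(x - 1)² with b_1 = Δ_1 - h_1(2M_1 + M_2)/6 = -5/3, c_1 = M_1/2 = 1/2, d_1 = (M_2 - M_1)/(6h_1) = -1/18. So s'(4) = -1/6.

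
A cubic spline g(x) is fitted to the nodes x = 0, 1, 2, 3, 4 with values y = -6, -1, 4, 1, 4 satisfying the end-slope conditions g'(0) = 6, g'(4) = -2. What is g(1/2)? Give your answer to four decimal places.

Put M_i = g'' at the i-th knot. Here h = (1, 1, 1, 1) and Δ = (5, 5, -3, 3), so the interior equations h_(i-1)·M_(i-1) + 2(h_(i-1)+h_i)·M_i + h_i·M_(i+1) = 6(Δ_i − Δ_(i-1)) read
  1·M_0 + 4·M_1 + 1·M_2 = 6(Δ_1 - Δ_0) = 0
  1·M_1 + 4·M_2 + 1·M_3 = 6(Δ_2 - Δ_1) = -48
  1·M_2 + 4·M_3 + 1·M_4 = 6(Δ_3 - Δ_2) = 36
Clamped end conditions give two more equations: 2h_0·M_0 + h_0·M_1 = 6(Δ_0 - g'(0)) = -6 and h_3·M_3 + 2h_3·M_4 = 6(g'(4) - Δ_3) = -30.
Solving the tridiagonal system: M_0 = -85/14, M_1 = 43/7, M_2 = -37/2, M_3 = 139/7, M_4 = -349/14.
On [0, 1], g(x) = -6 + 6·x - 85/28·x² + 57/28·x³.
With x = 1/2: g(1/2) = -785/224.

-3.5045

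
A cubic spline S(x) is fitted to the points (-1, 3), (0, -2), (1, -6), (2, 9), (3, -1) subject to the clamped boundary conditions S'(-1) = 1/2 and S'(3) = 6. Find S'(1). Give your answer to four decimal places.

Let σ_i = S''(x_i). Step sizes h_i = 1, 1, 1, 1; slopes of the chords Δ_i = (y_(i+1) - y_i)/h_i = -5, -4, 15, -10.
  1·σ_0 + 4·σ_1 + 1·σ_2 = 6(Δ_1 - Δ_0) = 6
  1·σ_1 + 4·σ_2 + 1·σ_3 = 6(Δ_2 - Δ_1) = 114
  1·σ_2 + 4·σ_3 + 1·σ_4 = 6(Δ_3 - Δ_2) = -150
Clamped end conditions give two more equations: 2h_0·σ_0 + h_0·σ_1 = 6(Δ_0 - S'(-1)) = -33 and h_3·σ_3 + 2h_3·σ_4 = 6(S'(3) - Δ_3) = 96.
Forward elimination and back-substitution give σ_0 = -103/8, σ_1 = -29/4, σ_2 = 383/8, σ_3 = -281/4, σ_4 = 665/8.
On [1, 2], S'(x) = b_2 + 2c_2·(x - 1) + 3d_2·(x - 1)² with b_2 = Δ_2 - h_2(2σ_2 + σ_3)/6 = 43/4, c_2 = σ_2/2 = 383/16, d_2 = (σ_3 - σ_2)/(6h_2) = -315/16. So S'(1) = 43/4.

10.7500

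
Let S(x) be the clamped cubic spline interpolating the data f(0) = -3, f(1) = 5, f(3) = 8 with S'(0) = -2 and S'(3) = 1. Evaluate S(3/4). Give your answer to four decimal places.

2.3555

Write M_i for S''(x_i). With h_i = 1, 2 and divided differences Δ_i = 8, 3/2, the continuity of S' gives the tridiagonal system
  1·M_0 + 6·M_1 + 2·M_2 = 6(Δ_1 - Δ_0) = -39
Clamped end conditions give two more equations: 2h_0·M_0 + h_0·M_1 = 6(Δ_0 - S'(0)) = 60 and h_1·M_1 + 2h_1·M_2 = 6(S'(3) - Δ_1) = -3.
Hence M_0 = 75/2, M_1 = -15, M_2 = 27/4.
On [0, 1], S(x) = -3 - 2·x + 75/4·x² - 35/4·x³.
With x = 3/4: S(3/4) = 603/256.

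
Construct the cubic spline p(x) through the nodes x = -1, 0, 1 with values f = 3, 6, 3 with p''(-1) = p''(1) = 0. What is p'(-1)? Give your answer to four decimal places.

With σ_i denoting the second derivative at x_i, h_i = 1, 1, and Δ_i = (y_(i+1) − y_i)/h_i = 3, -3:
  1·σ_0 + 4·σ_1 + 1·σ_2 = 6(Δ_1 - Δ_0) = -36
Natural end conditions: σ_0 = σ_2 = 0.
Forward elimination and back-substitution give σ_0 = 0, σ_1 = -9, σ_2 = 0.
On [-1, 0], p'(x) = b_0 + 2c_0·(x + 1) + 3d_0·(x + 1)² with b_0 = Δ_0 - h_0(2σ_0 + σ_1)/6 = 9/2, c_0 = σ_0/2 = 0, d_0 = (σ_1 - σ_0)/(6h_0) = -3/2. So p'(-1) = 9/2.

4.5000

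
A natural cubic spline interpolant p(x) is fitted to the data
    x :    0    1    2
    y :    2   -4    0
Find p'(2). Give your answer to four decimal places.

6.5000

With M_i denoting the second derivative at x_i, h_i = 1, 1, and Δ_i = (y_(i+1) − y_i)/h_i = -6, 4:
  1·M_0 + 4·M_1 + 1·M_2 = 6(Δ_1 - Δ_0) = 60
Natural end conditions: M_0 = M_2 = 0.
Solving: M_0 = 0, M_1 = 15, M_2 = 0.
On [1, 2], p'(x) = b_1 + 2c_1·(x - 1) + 3d_1·(x - 1)² with b_1 = Δ_1 - h_1(2M_1 + M_2)/6 = -1, c_1 = M_1/2 = 15/2, d_1 = (M_2 - M_1)/(6h_1) = -5/2. So p'(2) = 13/2.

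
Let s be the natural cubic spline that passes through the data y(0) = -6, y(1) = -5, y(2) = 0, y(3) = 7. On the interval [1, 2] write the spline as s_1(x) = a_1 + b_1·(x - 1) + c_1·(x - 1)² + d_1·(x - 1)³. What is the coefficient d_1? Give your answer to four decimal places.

-0.6667

Write σ_i for s''(x_i). With h_i = 1, 1, 1 and divided differences Δ_i = 1, 5, 7, the continuity of s' gives the tridiagonal system
  1·σ_0 + 4·σ_1 + 1·σ_2 = 6(Δ_1 - Δ_0) = 24
  1·σ_1 + 4·σ_2 + 1·σ_3 = 6(Δ_2 - Δ_1) = 12
Natural end conditions: σ_0 = σ_3 = 0.
Hence σ_0 = 0, σ_1 = 28/5, σ_2 = 8/5, σ_3 = 0.
On [1, 2], with s_1(x) = a_1 + b_1·(x - 1) + c_1·(x - 1)² + d_1·(x - 1)³: c_1 = σ_1/2 = 14/5, d_1 = (σ_2 - σ_1)/(6h_1) = -2/3, b_1 = Δ_1 - h_1(2σ_1 + σ_2)/6 = 43/15.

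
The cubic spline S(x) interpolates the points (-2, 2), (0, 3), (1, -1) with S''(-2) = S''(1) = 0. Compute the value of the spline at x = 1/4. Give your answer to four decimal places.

2.2461

Put m_i = S'' at the i-th knot. Here h = (2, 1) and Δ = (1/2, -4), so the interior equations h_(i-1)·m_(i-1) + 2(h_(i-1)+h_i)·m_i + h_i·m_(i+1) = 6(Δ_i − Δ_(i-1)) read
  2·m_0 + 6·m_1 + 1·m_2 = 6(Δ_1 - Δ_0) = -27
Natural end conditions: m_0 = m_2 = 0.
Hence m_0 = 0, m_1 = -9/2, m_2 = 0.
On [0, 1], S(x) = 3 - 5/2·x - 9/4·x² + 3/4·x³.
With x = 1/4: S(1/4) = 575/256.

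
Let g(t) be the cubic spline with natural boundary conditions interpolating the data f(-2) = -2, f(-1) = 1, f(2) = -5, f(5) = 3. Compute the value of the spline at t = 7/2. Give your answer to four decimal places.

-3.0302

With σ_i denoting the second derivative at x_i, h_i = 1, 3, 3, and Δ_i = (y_(i+1) − y_i)/h_i = 3, -2, 8/3:
  1·σ_0 + 8·σ_1 + 3·σ_2 = 6(Δ_1 - Δ_0) = -30
  3·σ_1 + 12·σ_2 + 3·σ_3 = 6(Δ_2 - Δ_1) = 28
Natural end conditions: σ_0 = σ_3 = 0.
Solving: σ_0 = 0, σ_1 = -148/29, σ_2 = 314/87, σ_3 = 0.
On [2, 5], g(t) = -5 - 82/87·(t - 2) + 157/87·(t - 2)² - 157/783·(t - 2)³.
With (t - 2) = 3/2: g(7/2) = -703/232.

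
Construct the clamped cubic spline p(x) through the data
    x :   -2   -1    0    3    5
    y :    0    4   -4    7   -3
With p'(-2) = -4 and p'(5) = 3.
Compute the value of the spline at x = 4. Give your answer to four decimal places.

0.8174

Put σ_i = p'' at the i-th knot. Here h = (1, 1, 3, 2) and Δ = (4, -8, 11/3, -5), so the interior equations h_(i-1)·σ_(i-1) + 2(h_(i-1)+h_i)·σ_i + h_i·σ_(i+1) = 6(Δ_i − Δ_(i-1)) read
  1·σ_0 + 4·σ_1 + 1·σ_2 = 6(Δ_1 - Δ_0) = -72
  1·σ_1 + 8·σ_2 + 3·σ_3 = 6(Δ_2 - Δ_1) = 70
  3·σ_2 + 10·σ_3 + 2·σ_4 = 6(Δ_3 - Δ_2) = -52
Clamped end conditions give two more equations: 2h_0·σ_0 + h_0·σ_1 = 6(Δ_0 - p'(-2)) = 48 and h_3·σ_3 + 2h_3·σ_4 = 6(p'(5) - Δ_3) = 48.
Hence σ_0 = 5686/141, σ_1 = -4604/141, σ_2 = 2578/141, σ_3 = -2050/141, σ_4 = 2717/141.
On [3, 5], p(x) = 7 - 244/141·(x - 3) - 1025/141·(x - 3)² + 1589/564·(x - 3)³.
With (x - 3) = 1: p(4) = 461/564.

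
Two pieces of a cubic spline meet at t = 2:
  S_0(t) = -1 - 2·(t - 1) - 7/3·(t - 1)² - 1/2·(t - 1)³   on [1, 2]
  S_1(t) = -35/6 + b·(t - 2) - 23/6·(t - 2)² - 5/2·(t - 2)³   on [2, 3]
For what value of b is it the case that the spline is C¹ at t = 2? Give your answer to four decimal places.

S_0'(t) = -2 - 14/3·(t - 1) - 3/2·(t - 1)², so S_0'(2) = -49/6. On the right, S_1'(2) = b, so b = -49/6.

-8.1667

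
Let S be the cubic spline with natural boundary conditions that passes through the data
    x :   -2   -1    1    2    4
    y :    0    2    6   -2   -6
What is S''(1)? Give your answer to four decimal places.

-12.7742

Put σ_i = S'' at the i-th knot. Here h = (1, 2, 1, 2) and Δ = (2, 2, -8, -2), so the interior equations h_(i-1)·σ_(i-1) + 2(h_(i-1)+h_i)·σ_i + h_i·σ_(i+1) = 6(Δ_i − Δ_(i-1)) read
  1·σ_0 + 6·σ_1 + 2·σ_2 = 6(Δ_1 - Δ_0) = 0
  2·σ_1 + 6·σ_2 + 1·σ_3 = 6(Δ_2 - Δ_1) = -60
  1·σ_2 + 6·σ_3 + 2·σ_4 = 6(Δ_3 - Δ_2) = 36
Natural end conditions: σ_0 = σ_4 = 0.
Hence σ_0 = 0, σ_1 = 132/31, σ_2 = -396/31, σ_3 = 252/31, σ_4 = 0.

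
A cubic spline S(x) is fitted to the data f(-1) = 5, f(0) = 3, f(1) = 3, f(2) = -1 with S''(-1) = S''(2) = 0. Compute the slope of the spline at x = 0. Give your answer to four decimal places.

-0.4000

Let m_i = S''(x_i). Step sizes h_i = 1, 1, 1; slopes of the chords Δ_i = (y_(i+1) - y_i)/h_i = -2, 0, -4.
  1·m_0 + 4·m_1 + 1·m_2 = 6(Δ_1 - Δ_0) = 12
  1·m_1 + 4·m_2 + 1·m_3 = 6(Δ_2 - Δ_1) = -24
Natural end conditions: m_0 = m_3 = 0.
Hence m_0 = 0, m_1 = 24/5, m_2 = -36/5, m_3 = 0.
On [0, 1], S'(x) = b_1 + 2c_1·x + 3d_1·x² with b_1 = Δ_1 - h_1(2m_1 + m_2)/6 = -2/5, c_1 = m_1/2 = 12/5, d_1 = (m_2 - m_1)/(6h_1) = -2. So S'(0) = -2/5.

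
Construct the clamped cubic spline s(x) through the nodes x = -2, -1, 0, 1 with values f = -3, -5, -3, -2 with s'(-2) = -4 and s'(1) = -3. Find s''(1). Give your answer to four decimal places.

-12.1333

Let M_i = s''(x_i). Step sizes h_i = 1, 1, 1; slopes of the chords Δ_i = (y_(i+1) - y_i)/h_i = -2, 2, 1.
  1·M_0 + 4·M_1 + 1·M_2 = 6(Δ_1 - Δ_0) = 24
  1·M_1 + 4·M_2 + 1·M_3 = 6(Δ_2 - Δ_1) = -6
Clamped end conditions give two more equations: 2h_0·M_0 + h_0·M_1 = 6(Δ_0 - s'(-2)) = 12 and h_2·M_2 + 2h_2·M_3 = 6(s'(1) - Δ_2) = -24.
Solving the tridiagonal system: M_0 = 52/15, M_1 = 76/15, M_2 = 4/15, M_3 = -182/15.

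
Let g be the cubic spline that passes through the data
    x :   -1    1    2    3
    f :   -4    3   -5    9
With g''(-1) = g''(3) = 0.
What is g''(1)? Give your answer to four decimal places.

Write M_i for g''(x_i). With h_i = 2, 1, 1 and divided differences Δ_i = 7/2, -8, 14, the continuity of g' gives the tridiagonal system
  2·M_0 + 6·M_1 + 1·M_2 = 6(Δ_1 - Δ_0) = -69
  1·M_1 + 4·M_2 + 1·M_3 = 6(Δ_2 - Δ_1) = 132
Natural end conditions: M_0 = M_3 = 0.
Hence M_0 = 0, M_1 = -408/23, M_2 = 861/23, M_3 = 0.

-17.7391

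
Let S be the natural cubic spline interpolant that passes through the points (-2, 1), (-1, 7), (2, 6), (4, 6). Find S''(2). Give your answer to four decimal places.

Put σ_i = S'' at the i-th knot. Here h = (1, 3, 2) and Δ = (6, -1/3, 0), so the interior equations h_(i-1)·σ_(i-1) + 2(h_(i-1)+h_i)·σ_i + h_i·σ_(i+1) = 6(Δ_i − Δ_(i-1)) read
  1·σ_0 + 8·σ_1 + 3·σ_2 = 6(Δ_1 - Δ_0) = -38
  3·σ_1 + 10·σ_2 + 2·σ_3 = 6(Δ_2 - Δ_1) = 2
Natural end conditions: σ_0 = σ_3 = 0.
Solving: σ_0 = 0, σ_1 = -386/71, σ_2 = 130/71, σ_3 = 0.

1.8310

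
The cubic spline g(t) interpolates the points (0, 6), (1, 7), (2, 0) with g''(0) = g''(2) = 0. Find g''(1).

Let σ_i = g''(x_i). Step sizes h_i = 1, 1; slopes of the chords Δ_i = (y_(i+1) - y_i)/h_i = 1, -7.
  1·σ_0 + 4·σ_1 + 1·σ_2 = 6(Δ_1 - Δ_0) = -48
Natural end conditions: σ_0 = σ_2 = 0.
Hence σ_0 = 0, σ_1 = -12, σ_2 = 0.

-12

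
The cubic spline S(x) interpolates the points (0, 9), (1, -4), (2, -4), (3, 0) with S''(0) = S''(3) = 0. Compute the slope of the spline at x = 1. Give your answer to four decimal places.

With m_i denoting the second derivative at x_i, h_i = 1, 1, 1, and Δ_i = (y_(i+1) − y_i)/h_i = -13, 0, 4:
  1·m_0 + 4·m_1 + 1·m_2 = 6(Δ_1 - Δ_0) = 78
  1·m_1 + 4·m_2 + 1·m_3 = 6(Δ_2 - Δ_1) = 24
Natural end conditions: m_0 = m_3 = 0.
Solving the tridiagonal system: m_0 = 0, m_1 = 96/5, m_2 = 6/5, m_3 = 0.
On [1, 2], S'(x) = b_1 + 2c_1·(x - 1) + 3d_1·(x - 1)² with b_1 = Δ_1 - h_1(2m_1 + m_2)/6 = -33/5, c_1 = m_1/2 = 48/5, d_1 = (m_2 - m_1)/(6h_1) = -3. So S'(1) = -33/5.

-6.6000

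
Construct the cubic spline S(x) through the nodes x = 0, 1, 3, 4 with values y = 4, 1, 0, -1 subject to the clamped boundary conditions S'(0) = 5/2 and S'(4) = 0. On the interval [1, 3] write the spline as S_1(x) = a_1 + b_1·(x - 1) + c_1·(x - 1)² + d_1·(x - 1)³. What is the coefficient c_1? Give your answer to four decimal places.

Put M_i = S'' at the i-th knot. Here h = (1, 2, 1) and Δ = (-3, -1/2, -1), so the interior equations h_(i-1)·M_(i-1) + 2(h_(i-1)+h_i)·M_i + h_i·M_(i+1) = 6(Δ_i − Δ_(i-1)) read
  1·M_0 + 6·M_1 + 2·M_2 = 6(Δ_1 - Δ_0) = 15
  2·M_1 + 6·M_2 + 1·M_3 = 6(Δ_2 - Δ_1) = -3
Clamped end conditions give two more equations: 2h_0·M_0 + h_0·M_1 = 6(Δ_0 - S'(0)) = -33 and h_2·M_2 + 2h_2·M_3 = 6(S'(4) - Δ_2) = 6.
Solving the tridiagonal system: M_0 = -701/35, M_1 = 247/35, M_2 = -128/35, M_3 = 169/35.
On [1, 3], with S_1(x) = a_1 + b_1·(x - 1) + c_1·(x - 1)² + d_1·(x - 1)³: c_1 = M_1/2 = 247/70, d_1 = (M_2 - M_1)/(6h_1) = -25/28, b_1 = Δ_1 - h_1(2M_1 + M_2)/6 = -279/70.

3.5286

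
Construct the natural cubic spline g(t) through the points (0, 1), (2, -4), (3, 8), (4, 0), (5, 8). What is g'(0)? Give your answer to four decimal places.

Put M_i = g'' at the i-th knot. Here h = (2, 1, 1, 1) and Δ = (-5/2, 12, -8, 8), so the interior equations h_(i-1)·M_(i-1) + 2(h_(i-1)+h_i)·M_i + h_i·M_(i+1) = 6(Δ_i − Δ_(i-1)) read
  2·M_0 + 6·M_1 + 1·M_2 = 6(Δ_1 - Δ_0) = 87
  1·M_1 + 4·M_2 + 1·M_3 = 6(Δ_2 - Δ_1) = -120
  1·M_2 + 4·M_3 + 1·M_4 = 6(Δ_3 - Δ_2) = 96
Natural end conditions: M_0 = M_4 = 0.
Solving the tridiagonal system: M_0 = 0, M_1 = 1881/86, M_2 = -1902/43, M_3 = 3015/86, M_4 = 0.
On [0, 2], g'(t) = b_0 + 2c_0·t + 3d_0·t² with b_0 = Δ_0 - h_0(2M_0 + M_1)/6 = -421/43, c_0 = M_0/2 = 0, d_0 = (M_1 - M_0)/(6h_0) = 627/344. So g'(0) = -421/43.

-9.7907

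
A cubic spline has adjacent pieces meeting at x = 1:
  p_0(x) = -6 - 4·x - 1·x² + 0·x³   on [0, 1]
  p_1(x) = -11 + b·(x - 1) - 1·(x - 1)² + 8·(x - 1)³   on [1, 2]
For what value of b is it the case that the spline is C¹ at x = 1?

p_0'(x) = -4 - 2·x + 0·x², so p_0'(1) = -6. On the right, p_1'(1) = b, so b = -6.

-6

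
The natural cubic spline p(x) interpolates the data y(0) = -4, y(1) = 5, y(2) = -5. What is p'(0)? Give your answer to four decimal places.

Write M_i for p''(x_i). With h_i = 1, 1 and divided differences Δ_i = 9, -10, the continuity of p' gives the tridiagonal system
  1·M_0 + 4·M_1 + 1·M_2 = 6(Δ_1 - Δ_0) = -114
Natural end conditions: M_0 = M_2 = 0.
Solving the tridiagonal system: M_0 = 0, M_1 = -57/2, M_2 = 0.
On [0, 1], p'(x) = b_0 + 2c_0·x + 3d_0·x² with b_0 = Δ_0 - h_0(2M_0 + M_1)/6 = 55/4, c_0 = M_0/2 = 0, d_0 = (M_1 - M_0)/(6h_0) = -19/4. So p'(0) = 55/4.

13.7500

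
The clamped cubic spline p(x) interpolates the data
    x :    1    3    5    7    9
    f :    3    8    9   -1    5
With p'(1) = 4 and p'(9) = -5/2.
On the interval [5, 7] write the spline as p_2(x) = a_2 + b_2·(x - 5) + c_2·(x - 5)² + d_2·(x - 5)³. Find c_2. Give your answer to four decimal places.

-3.5938

Let M_i = p''(x_i). Step sizes h_i = 2, 2, 2, 2; slopes of the chords Δ_i = (y_(i+1) - y_i)/h_i = 5/2, 1/2, -5, 3.
  2·M_0 + 8·M_1 + 2·M_2 = 6(Δ_1 - Δ_0) = -12
  2·M_1 + 8·M_2 + 2·M_3 = 6(Δ_2 - Δ_1) = -33
  2·M_2 + 8·M_3 + 2·M_4 = 6(Δ_3 - Δ_2) = 48
Clamped end conditions give two more equations: 2h_0·M_0 + h_0·M_1 = 6(Δ_0 - p'(1)) = -9 and h_3·M_3 + 2h_3·M_4 = 6(p'(9) - Δ_3) = -33.
Solving: M_0 = -307/112, M_1 = 55/56, M_2 = -115/16, M_3 = 631/56, M_4 = -1555/112.
On [5, 7], with p_2(x) = a_2 + b_2·(x - 5) + c_2·(x - 5)² + d_2·(x - 5)³: c_2 = M_2/2 = -115/32, d_2 = (M_3 - M_2)/(6h_2) = 689/448, b_2 = Δ_2 - h_2(2M_2 + M_3)/6 = -111/28.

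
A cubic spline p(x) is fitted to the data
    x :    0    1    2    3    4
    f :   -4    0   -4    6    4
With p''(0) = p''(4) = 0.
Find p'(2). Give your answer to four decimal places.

3.5000

Let σ_i = p''(x_i). Step sizes h_i = 1, 1, 1, 1; slopes of the chords Δ_i = (y_(i+1) - y_i)/h_i = 4, -4, 10, -2.
  1·σ_0 + 4·σ_1 + 1·σ_2 = 6(Δ_1 - Δ_0) = -48
  1·σ_1 + 4·σ_2 + 1·σ_3 = 6(Δ_2 - Δ_1) = 84
  1·σ_2 + 4·σ_3 + 1·σ_4 = 6(Δ_3 - Δ_2) = -72
Natural end conditions: σ_0 = σ_4 = 0.
Solving: σ_0 = 0, σ_1 = -141/7, σ_2 = 228/7, σ_3 = -183/7, σ_4 = 0.
On [2, 3], p'(x) = b_2 + 2c_2·(x - 2) + 3d_2·(x - 2)² with b_2 = Δ_2 - h_2(2σ_2 + σ_3)/6 = 7/2, c_2 = σ_2/2 = 114/7, d_2 = (σ_3 - σ_2)/(6h_2) = -137/14. So p'(2) = 7/2.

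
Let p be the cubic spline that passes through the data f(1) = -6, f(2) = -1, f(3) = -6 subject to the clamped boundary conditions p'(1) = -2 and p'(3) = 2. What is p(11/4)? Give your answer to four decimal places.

With m_i denoting the second derivative at x_i, h_i = 1, 1, and Δ_i = (y_(i+1) − y_i)/h_i = 5, -5:
  1·m_0 + 4·m_1 + 1·m_2 = 6(Δ_1 - Δ_0) = -60
Clamped end conditions give two more equations: 2h_0·m_0 + h_0·m_1 = 6(Δ_0 - p'(1)) = 42 and h_1·m_1 + 2h_1·m_2 = 6(p'(3) - Δ_1) = 42.
Forward elimination and back-substitution give m_0 = 38, m_1 = -34, m_2 = 38.
On [2, 3], p(t) = -1 + 0·(t - 2) - 17·(t - 2)² + 12·(t - 2)³.
With (t - 2) = 3/4: p(11/4) = -11/2.

-5.5000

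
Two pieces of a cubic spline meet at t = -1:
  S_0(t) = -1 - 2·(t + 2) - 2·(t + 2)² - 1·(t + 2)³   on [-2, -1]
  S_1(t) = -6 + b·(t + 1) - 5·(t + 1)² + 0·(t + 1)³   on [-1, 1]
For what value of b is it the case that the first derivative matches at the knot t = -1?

S_0'(t) = -2 - 4·(t + 2) - 3·(t + 2)², so S_0'(-1) = -9. On the right, S_1'(-1) = b, so b = -9.

-9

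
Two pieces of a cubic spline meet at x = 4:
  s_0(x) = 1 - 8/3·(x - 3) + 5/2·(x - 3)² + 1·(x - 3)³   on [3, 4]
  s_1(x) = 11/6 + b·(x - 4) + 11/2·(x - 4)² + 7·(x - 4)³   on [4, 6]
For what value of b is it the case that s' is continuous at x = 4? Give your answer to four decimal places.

s_0'(x) = -8/3 + 5·(x - 3) + 3·(x - 3)², so s_0'(4) = 16/3. On the right, s_1'(4) = b, so b = 16/3.

5.3333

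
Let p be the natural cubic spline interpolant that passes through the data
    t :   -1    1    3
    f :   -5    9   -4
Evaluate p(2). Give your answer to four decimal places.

5.0313

Put M_i = p'' at the i-th knot. Here h = (2, 2) and Δ = (7, -13/2), so the interior equations h_(i-1)·M_(i-1) + 2(h_(i-1)+h_i)·M_i + h_i·M_(i+1) = 6(Δ_i − Δ_(i-1)) read
  2·M_0 + 8·M_1 + 2·M_2 = 6(Δ_1 - Δ_0) = -81
Natural end conditions: M_0 = M_2 = 0.
Forward elimination and back-substitution give M_0 = 0, M_1 = -81/8, M_2 = 0.
On [1, 3], p(t) = 9 + 1/4·(t - 1) - 81/16·(t - 1)² + 27/32·(t - 1)³.
With (t - 1) = 1: p(2) = 161/32.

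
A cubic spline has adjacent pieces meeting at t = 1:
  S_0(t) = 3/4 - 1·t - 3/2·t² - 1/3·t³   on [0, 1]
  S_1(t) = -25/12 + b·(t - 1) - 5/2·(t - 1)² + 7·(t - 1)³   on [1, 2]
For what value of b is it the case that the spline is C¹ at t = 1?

S_0'(t) = -1 - 3·t - 1·t², so S_0'(1) = -5. On the right, S_1'(1) = b, so b = -5.

-5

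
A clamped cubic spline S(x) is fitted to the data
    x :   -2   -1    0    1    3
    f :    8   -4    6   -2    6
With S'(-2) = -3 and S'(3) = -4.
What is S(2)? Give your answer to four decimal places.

1.3720

Let M_i = S''(x_i). Step sizes h_i = 1, 1, 1, 2; slopes of the chords Δ_i = (y_(i+1) - y_i)/h_i = -12, 10, -8, 4.
  1·M_0 + 4·M_1 + 1·M_2 = 6(Δ_1 - Δ_0) = 132
  1·M_1 + 4·M_2 + 1·M_3 = 6(Δ_2 - Δ_1) = -108
  1·M_2 + 6·M_3 + 2·M_4 = 6(Δ_3 - Δ_2) = 72
Clamped end conditions give two more equations: 2h_0·M_0 + h_0·M_1 = 6(Δ_0 - S'(-2)) = -54 and h_3·M_3 + 2h_3·M_4 = 6(S'(3) - Δ_3) = -48.
Solving the tridiagonal system: M_0 = -2326/41, M_1 = 2438/41, M_2 = -2014/41, M_3 = 1190/41, M_4 = -1087/41.
On [1, 3], S(x) = -2 - 267/41·(x - 1) + 595/41·(x - 1)² - 759/164·(x - 1)³.
With (x - 1) = 1: S(2) = 225/164.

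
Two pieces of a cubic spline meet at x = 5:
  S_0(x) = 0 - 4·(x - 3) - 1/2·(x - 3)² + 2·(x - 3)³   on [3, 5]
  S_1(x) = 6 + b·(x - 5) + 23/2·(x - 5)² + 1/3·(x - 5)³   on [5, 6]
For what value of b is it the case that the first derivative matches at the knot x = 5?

18

S_0'(x) = -4 - 1·(x - 3) + 6·(x - 3)², so S_0'(5) = 18. On the right, S_1'(5) = b, so b = 18.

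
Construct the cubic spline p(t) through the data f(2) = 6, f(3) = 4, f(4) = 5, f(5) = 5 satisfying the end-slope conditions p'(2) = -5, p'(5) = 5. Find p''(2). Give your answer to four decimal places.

6.6667

Write σ_i for p''(x_i). With h_i = 1, 1, 1 and divided differences Δ_i = -2, 1, 0, the continuity of p' gives the tridiagonal system
  1·σ_0 + 4·σ_1 + 1·σ_2 = 6(Δ_1 - Δ_0) = 18
  1·σ_1 + 4·σ_2 + 1·σ_3 = 6(Δ_2 - Δ_1) = -6
Clamped end conditions give two more equations: 2h_0·σ_0 + h_0·σ_1 = 6(Δ_0 - p'(2)) = 18 and h_2·σ_2 + 2h_2·σ_3 = 6(p'(5) - Δ_2) = 30.
Solving: σ_0 = 20/3, σ_1 = 14/3, σ_2 = -22/3, σ_3 = 56/3.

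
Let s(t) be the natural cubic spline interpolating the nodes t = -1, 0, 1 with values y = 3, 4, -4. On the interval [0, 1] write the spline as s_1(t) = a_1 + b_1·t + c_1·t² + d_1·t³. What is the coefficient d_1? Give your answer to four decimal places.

2.2500

Let m_i = s''(x_i). Step sizes h_i = 1, 1; slopes of the chords Δ_i = (y_(i+1) - y_i)/h_i = 1, -8.
  1·m_0 + 4·m_1 + 1·m_2 = 6(Δ_1 - Δ_0) = -54
Natural end conditions: m_0 = m_2 = 0.
Hence m_0 = 0, m_1 = -27/2, m_2 = 0.
On [0, 1], with s_1(t) = a_1 + b_1·t + c_1·t² + d_1·t³: c_1 = m_1/2 = -27/4, d_1 = (m_2 - m_1)/(6h_1) = 9/4, b_1 = Δ_1 - h_1(2m_1 + m_2)/6 = -7/2.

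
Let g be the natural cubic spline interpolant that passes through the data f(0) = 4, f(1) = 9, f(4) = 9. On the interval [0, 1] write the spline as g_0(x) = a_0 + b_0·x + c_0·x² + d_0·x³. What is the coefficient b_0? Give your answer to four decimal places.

Put M_i = g'' at the i-th knot. Here h = (1, 3) and Δ = (5, 0), so the interior equations h_(i-1)·M_(i-1) + 2(h_(i-1)+h_i)·M_i + h_i·M_(i+1) = 6(Δ_i − Δ_(i-1)) read
  1·M_0 + 8·M_1 + 3·M_2 = 6(Δ_1 - Δ_0) = -30
Natural end conditions: M_0 = M_2 = 0.
Forward elimination and back-substitution give M_0 = 0, M_1 = -15/4, M_2 = 0.
On [0, 1], with g_0(x) = a_0 + b_0·x + c_0·x² + d_0·x³: c_0 = M_0/2 = 0, d_0 = (M_1 - M_0)/(6h_0) = -5/8, b_0 = Δ_0 - h_0(2M_0 + M_1)/6 = 45/8.

5.6250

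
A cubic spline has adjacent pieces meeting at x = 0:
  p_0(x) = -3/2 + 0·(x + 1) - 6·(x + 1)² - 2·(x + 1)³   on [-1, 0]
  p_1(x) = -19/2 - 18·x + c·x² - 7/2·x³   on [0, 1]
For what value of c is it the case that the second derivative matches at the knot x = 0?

p_0''(x) = -12 - 12·(x + 1), so p_0''(0) = -24. On the right, p_1''(0) = 2c, so c = -12.

-12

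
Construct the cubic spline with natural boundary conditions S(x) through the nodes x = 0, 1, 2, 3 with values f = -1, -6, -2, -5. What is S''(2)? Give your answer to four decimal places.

-14.8000

Put m_i = S'' at the i-th knot. Here h = (1, 1, 1) and Δ = (-5, 4, -3), so the interior equations h_(i-1)·m_(i-1) + 2(h_(i-1)+h_i)·m_i + h_i·m_(i+1) = 6(Δ_i − Δ_(i-1)) read
  1·m_0 + 4·m_1 + 1·m_2 = 6(Δ_1 - Δ_0) = 54
  1·m_1 + 4·m_2 + 1·m_3 = 6(Δ_2 - Δ_1) = -42
Natural end conditions: m_0 = m_3 = 0.
Hence m_0 = 0, m_1 = 86/5, m_2 = -74/5, m_3 = 0.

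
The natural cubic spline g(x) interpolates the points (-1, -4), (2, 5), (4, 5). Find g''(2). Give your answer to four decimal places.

-1.8000

Put m_i = g'' at the i-th knot. Here h = (3, 2) and Δ = (3, 0), so the interior equations h_(i-1)·m_(i-1) + 2(h_(i-1)+h_i)·m_i + h_i·m_(i+1) = 6(Δ_i − Δ_(i-1)) read
  3·m_0 + 10·m_1 + 2·m_2 = 6(Δ_1 - Δ_0) = -18
Natural end conditions: m_0 = m_2 = 0.
Forward elimination and back-substitution give m_0 = 0, m_1 = -9/5, m_2 = 0.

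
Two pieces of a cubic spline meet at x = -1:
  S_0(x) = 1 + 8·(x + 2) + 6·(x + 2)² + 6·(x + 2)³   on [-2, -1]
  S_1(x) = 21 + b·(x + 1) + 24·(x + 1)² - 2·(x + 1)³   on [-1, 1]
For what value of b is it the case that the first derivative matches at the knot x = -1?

38

S_0'(x) = 8 + 12·(x + 2) + 18·(x + 2)², so S_0'(-1) = 38. On the right, S_1'(-1) = b, so b = 38.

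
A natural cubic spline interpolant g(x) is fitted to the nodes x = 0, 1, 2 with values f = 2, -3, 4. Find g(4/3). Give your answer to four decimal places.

Let m_i = g''(x_i). Step sizes h_i = 1, 1; slopes of the chords Δ_i = (y_(i+1) - y_i)/h_i = -5, 7.
  1·m_0 + 4·m_1 + 1·m_2 = 6(Δ_1 - Δ_0) = 72
Natural end conditions: m_0 = m_2 = 0.
Solving the tridiagonal system: m_0 = 0, m_1 = 18, m_2 = 0.
On [1, 2], g(x) = -3 + 1·(x - 1) + 9·(x - 1)² - 3·(x - 1)³.
With (x - 1) = 1/3: g(4/3) = -16/9.

-1.7778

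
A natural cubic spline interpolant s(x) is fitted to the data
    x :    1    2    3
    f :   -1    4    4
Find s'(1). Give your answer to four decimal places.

Put σ_i = s'' at the i-th knot. Here h = (1, 1) and Δ = (5, 0), so the interior equations h_(i-1)·σ_(i-1) + 2(h_(i-1)+h_i)·σ_i + h_i·σ_(i+1) = 6(Δ_i − Δ_(i-1)) read
  1·σ_0 + 4·σ_1 + 1·σ_2 = 6(Δ_1 - Δ_0) = -30
Natural end conditions: σ_0 = σ_2 = 0.
Forward elimination and back-substitution give σ_0 = 0, σ_1 = -15/2, σ_2 = 0.
On [1, 2], s'(x) = b_0 + 2c_0·(x - 1) + 3d_0·(x - 1)² with b_0 = Δ_0 - h_0(2σ_0 + σ_1)/6 = 25/4, c_0 = σ_0/2 = 0, d_0 = (σ_1 - σ_0)/(6h_0) = -5/4. So s'(1) = 25/4.

6.2500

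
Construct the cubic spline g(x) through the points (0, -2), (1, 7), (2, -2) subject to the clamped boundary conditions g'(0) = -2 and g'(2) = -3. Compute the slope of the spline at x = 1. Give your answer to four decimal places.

Put M_i = g'' at the i-th knot. Here h = (1, 1) and Δ = (9, -9), so the interior equations h_(i-1)·M_(i-1) + 2(h_(i-1)+h_i)·M_i + h_i·M_(i+1) = 6(Δ_i − Δ_(i-1)) read
  1·M_0 + 4·M_1 + 1·M_2 = 6(Δ_1 - Δ_0) = -108
Clamped end conditions give two more equations: 2h_0·M_0 + h_0·M_1 = 6(Δ_0 - g'(0)) = 66 and h_1·M_1 + 2h_1·M_2 = 6(g'(2) - Δ_1) = 36.
Solving: M_0 = 119/2, M_1 = -53, M_2 = 89/2.
On [1, 2], g'(x) = b_1 + 2c_1·(x - 1) + 3d_1·(x - 1)² with b_1 = Δ_1 - h_1(2M_1 + M_2)/6 = 5/4, c_1 = M_1/2 = -53/2, d_1 = (M_2 - M_1)/(6h_1) = 65/4. So g'(1) = 5/4.

1.2500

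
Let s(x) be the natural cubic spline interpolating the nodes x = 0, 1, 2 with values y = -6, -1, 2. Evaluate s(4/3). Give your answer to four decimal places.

Let M_i = s''(x_i). Step sizes h_i = 1, 1; slopes of the chords Δ_i = (y_(i+1) - y_i)/h_i = 5, 3.
  1·M_0 + 4·M_1 + 1·M_2 = 6(Δ_1 - Δ_0) = -12
Natural end conditions: M_0 = M_2 = 0.
Solving: M_0 = 0, M_1 = -3, M_2 = 0.
On [1, 2], s(x) = -1 + 4·(x - 1) - 3/2·(x - 1)² + 1/2·(x - 1)³.
With (x - 1) = 1/3: s(4/3) = 5/27.

0.1852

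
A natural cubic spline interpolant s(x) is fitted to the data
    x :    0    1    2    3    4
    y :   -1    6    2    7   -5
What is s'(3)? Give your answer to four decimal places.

With m_i denoting the second derivative at x_i, h_i = 1, 1, 1, 1, and Δ_i = (y_(i+1) − y_i)/h_i = 7, -4, 5, -12:
  1·m_0 + 4·m_1 + 1·m_2 = 6(Δ_1 - Δ_0) = -66
  1·m_1 + 4·m_2 + 1·m_3 = 6(Δ_2 - Δ_1) = 54
  1·m_2 + 4·m_3 + 1·m_4 = 6(Δ_3 - Δ_2) = -102
Natural end conditions: m_0 = m_4 = 0.
Hence m_0 = 0, m_1 = -327/14, m_2 = 192/7, m_3 = -453/14, m_4 = 0.
On [3, 4], s'(x) = b_3 + 2c_3·(x - 3) + 3d_3·(x - 3)² with b_3 = Δ_3 - h_3(2m_3 + m_4)/6 = -17/14, c_3 = m_3/2 = -453/28, d_3 = (m_4 - m_3)/(6h_3) = 151/28. So s'(3) = -17/14.

-1.2143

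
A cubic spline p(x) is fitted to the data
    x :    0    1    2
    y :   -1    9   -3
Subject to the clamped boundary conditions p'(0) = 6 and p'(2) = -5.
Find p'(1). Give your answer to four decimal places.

-1.7500

With σ_i denoting the second derivative at x_i, h_i = 1, 1, and Δ_i = (y_(i+1) − y_i)/h_i = 10, -12:
  1·σ_0 + 4·σ_1 + 1·σ_2 = 6(Δ_1 - Δ_0) = -132
Clamped end conditions give two more equations: 2h_0·σ_0 + h_0·σ_1 = 6(Δ_0 - p'(0)) = 24 and h_1·σ_1 + 2h_1·σ_2 = 6(p'(2) - Δ_1) = 42.
Solving: σ_0 = 79/2, σ_1 = -55, σ_2 = 97/2.
On [1, 2], p'(x) = b_1 + 2c_1·(x - 1) + 3d_1·(x - 1)² with b_1 = Δ_1 - h_1(2σ_1 + σ_2)/6 = -7/4, c_1 = σ_1/2 = -55/2, d_1 = (σ_2 - σ_1)/(6h_1) = 69/4. So p'(1) = -7/4.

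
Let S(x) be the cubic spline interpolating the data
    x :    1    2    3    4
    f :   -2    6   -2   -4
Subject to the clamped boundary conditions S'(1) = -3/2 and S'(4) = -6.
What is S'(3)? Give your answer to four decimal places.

-6.5000

Let M_i = S''(x_i). Step sizes h_i = 1, 1, 1; slopes of the chords Δ_i = (y_(i+1) - y_i)/h_i = 8, -8, -2.
  1·M_0 + 4·M_1 + 1·M_2 = 6(Δ_1 - Δ_0) = -96
  1·M_1 + 4·M_2 + 1·M_3 = 6(Δ_2 - Δ_1) = 36
Clamped end conditions give two more equations: 2h_0·M_0 + h_0·M_1 = 6(Δ_0 - S'(1)) = 57 and h_2·M_2 + 2h_2·M_3 = 6(S'(4) - Δ_2) = -24.
Solving: M_0 = 50, M_1 = -43, M_2 = 26, M_3 = -25.
On [3, 4], S'(x) = b_2 + 2c_2·(x - 3) + 3d_2·(x - 3)² with b_2 = Δ_2 - h_2(2M_2 + M_3)/6 = -13/2, c_2 = M_2/2 = 13, d_2 = (M_3 - M_2)/(6h_2) = -17/2. So S'(3) = -13/2.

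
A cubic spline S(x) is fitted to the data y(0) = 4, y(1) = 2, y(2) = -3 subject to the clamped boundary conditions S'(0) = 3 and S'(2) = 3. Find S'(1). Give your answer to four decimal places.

Let M_i = S''(x_i). Step sizes h_i = 1, 1; slopes of the chords Δ_i = (y_(i+1) - y_i)/h_i = -2, -5.
  1·M_0 + 4·M_1 + 1·M_2 = 6(Δ_1 - Δ_0) = -18
Clamped end conditions give two more equations: 2h_0·M_0 + h_0·M_1 = 6(Δ_0 - S'(0)) = -30 and h_1·M_1 + 2h_1·M_2 = 6(S'(2) - Δ_1) = 48.
Forward elimination and back-substitution give M_0 = -21/2, M_1 = -9, M_2 = 57/2.
On [1, 2], S'(x) = b_1 + 2c_1·(x - 1) + 3d_1·(x - 1)² with b_1 = Δ_1 - h_1(2M_1 + M_2)/6 = -27/4, c_1 = M_1/2 = -9/2, d_1 = (M_2 - M_1)/(6h_1) = 25/4. So S'(1) = -27/4.

-6.7500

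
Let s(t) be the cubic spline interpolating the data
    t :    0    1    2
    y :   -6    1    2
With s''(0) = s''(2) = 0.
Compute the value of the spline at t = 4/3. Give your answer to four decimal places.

Let M_i = s''(x_i). Step sizes h_i = 1, 1; slopes of the chords Δ_i = (y_(i+1) - y_i)/h_i = 7, 1.
  1·M_0 + 4·M_1 + 1·M_2 = 6(Δ_1 - Δ_0) = -36
Natural end conditions: M_0 = M_2 = 0.
Hence M_0 = 0, M_1 = -9, M_2 = 0.
On [1, 2], s(t) = 1 + 4·(t - 1) - 9/2·(t - 1)² + 3/2·(t - 1)³.
With (t - 1) = 1/3: s(4/3) = 17/9.

1.8889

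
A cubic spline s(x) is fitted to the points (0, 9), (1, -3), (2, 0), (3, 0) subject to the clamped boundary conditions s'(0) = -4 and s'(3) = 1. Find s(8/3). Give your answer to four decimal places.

Let σ_i = s''(x_i). Step sizes h_i = 1, 1, 1; slopes of the chords Δ_i = (y_(i+1) - y_i)/h_i = -12, 3, 0.
  1·σ_0 + 4·σ_1 + 1·σ_2 = 6(Δ_1 - Δ_0) = 90
  1·σ_1 + 4·σ_2 + 1·σ_3 = 6(Δ_2 - Δ_1) = -18
Clamped end conditions give two more equations: 2h_0·σ_0 + h_0·σ_1 = 6(Δ_0 - s'(0)) = -48 and h_2·σ_2 + 2h_2·σ_3 = 6(s'(3) - Δ_2) = 6.
Hence σ_0 = -128/3, σ_1 = 112/3, σ_2 = -50/3, σ_3 = 34/3.
On [2, 3], s(x) = 0 + 11/3·(x - 2) - 25/3·(x - 2)² + 14/3·(x - 2)³.
With (x - 2) = 2/3: s(8/3) = 10/81.

0.1235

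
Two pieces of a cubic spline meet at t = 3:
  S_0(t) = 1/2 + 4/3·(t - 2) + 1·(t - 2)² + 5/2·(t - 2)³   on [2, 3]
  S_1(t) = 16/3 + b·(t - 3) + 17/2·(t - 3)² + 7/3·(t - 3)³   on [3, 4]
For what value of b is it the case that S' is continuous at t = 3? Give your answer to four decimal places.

10.8333

S_0'(t) = 4/3 + 2·(t - 2) + 15/2·(t - 2)², so S_0'(3) = 65/6. On the right, S_1'(3) = b, so b = 65/6.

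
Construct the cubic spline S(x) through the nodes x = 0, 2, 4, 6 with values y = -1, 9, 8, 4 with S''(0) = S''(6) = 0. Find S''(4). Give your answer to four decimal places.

-0.1000

Put σ_i = S'' at the i-th knot. Here h = (2, 2, 2) and Δ = (5, -1/2, -2), so the interior equations h_(i-1)·σ_(i-1) + 2(h_(i-1)+h_i)·σ_i + h_i·σ_(i+1) = 6(Δ_i − Δ_(i-1)) read
  2·σ_0 + 8·σ_1 + 2·σ_2 = 6(Δ_1 - Δ_0) = -33
  2·σ_1 + 8·σ_2 + 2·σ_3 = 6(Δ_2 - Δ_1) = -9
Natural end conditions: σ_0 = σ_3 = 0.
Solving the tridiagonal system: σ_0 = 0, σ_1 = -41/10, σ_2 = -1/10, σ_3 = 0.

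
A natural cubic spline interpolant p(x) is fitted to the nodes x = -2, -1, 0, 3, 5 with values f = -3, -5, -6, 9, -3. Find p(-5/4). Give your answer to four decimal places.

Write M_i for p''(x_i). With h_i = 1, 1, 3, 2 and divided differences Δ_i = -2, -1, 5, -6, the continuity of p' gives the tridiagonal system
  1·M_0 + 4·M_1 + 1·M_2 = 6(Δ_1 - Δ_0) = 6
  1·M_1 + 8·M_2 + 3·M_3 = 6(Δ_2 - Δ_1) = 36
  3·M_2 + 10·M_3 + 2·M_4 = 6(Δ_3 - Δ_2) = -66
Natural end conditions: M_0 = M_4 = 0.
Forward elimination and back-substitution give M_0 = 0, M_1 = -66/137, M_2 = 1086/137, M_3 = -1230/137, M_4 = 0.
On [-2, -1], p(x) = -3 - 263/137·(x + 2) + 0·(x + 2)² - 11/137·(x + 2)³.
With (x + 2) = 3/4: p(-5/4) = -39225/8768.

-4.4737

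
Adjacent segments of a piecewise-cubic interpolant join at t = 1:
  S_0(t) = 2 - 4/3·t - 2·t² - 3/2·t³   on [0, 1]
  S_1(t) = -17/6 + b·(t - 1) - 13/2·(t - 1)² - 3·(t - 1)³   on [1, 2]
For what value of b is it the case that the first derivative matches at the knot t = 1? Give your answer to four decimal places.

-9.8333

S_0'(t) = -4/3 - 4·t - 9/2·t², so S_0'(1) = -59/6. On the right, S_1'(1) = b, so b = -59/6.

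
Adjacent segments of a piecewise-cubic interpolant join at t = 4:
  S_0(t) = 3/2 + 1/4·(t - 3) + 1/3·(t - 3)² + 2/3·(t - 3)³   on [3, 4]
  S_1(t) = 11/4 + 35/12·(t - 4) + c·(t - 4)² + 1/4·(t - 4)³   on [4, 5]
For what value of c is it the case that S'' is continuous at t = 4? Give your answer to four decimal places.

2.3333

S_0''(t) = 2/3 + 4·(t - 3), so S_0''(4) = 14/3. On the right, S_1''(4) = 2c, so c = 7/3.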